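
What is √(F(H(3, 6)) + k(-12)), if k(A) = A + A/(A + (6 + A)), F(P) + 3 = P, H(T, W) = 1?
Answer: 2*I*√30/3 ≈ 3.6515*I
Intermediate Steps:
F(P) = -3 + P
k(A) = A + A/(6 + 2*A)
√(F(H(3, 6)) + k(-12)) = √((-3 + 1) + (½)*(-12)*(7 + 2*(-12))/(3 - 12)) = √(-2 + (½)*(-12)*(7 - 24)/(-9)) = √(-2 + (½)*(-12)*(-⅑)*(-17)) = √(-2 - 34/3) = √(-40/3) = 2*I*√30/3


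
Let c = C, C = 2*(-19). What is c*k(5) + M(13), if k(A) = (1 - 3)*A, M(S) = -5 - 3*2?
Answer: 369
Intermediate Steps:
M(S) = -11 (M(S) = -5 - 6 = -11)
k(A) = -2*A
C = -38
c = -38
c*k(5) + M(13) = -(-76)*5 - 11 = -38*(-10) - 11 = 380 - 11 = 369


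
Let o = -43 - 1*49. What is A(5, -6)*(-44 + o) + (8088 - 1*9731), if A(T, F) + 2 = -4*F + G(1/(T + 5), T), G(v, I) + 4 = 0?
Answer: -4091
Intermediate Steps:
G(v, I) = -4 (G(v, I) = -4 + 0 = -4)
A(T, F) = -6 - 4*F (A(T, F) = -2 + (-4*F - 4) = -2 + (-4 - 4*F) = -6 - 4*F)
o = -92 (o = -43 - 49 = -92)
A(5, -6)*(-44 + o) + (8088 - 1*9731) = (-6 - 4*(-6))*(-44 - 92) + (8088 - 1*9731) = (-6 + 24)*(-136) + (8088 - 9731) = 18*(-136) - 1643 = -2448 - 1643 = -4091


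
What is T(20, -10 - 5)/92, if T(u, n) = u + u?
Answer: 10/23 ≈ 0.43478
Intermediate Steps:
T(u, n) = 2*u
T(20, -10 - 5)/92 = (2*20)/92 = (1/92)*40 = 10/23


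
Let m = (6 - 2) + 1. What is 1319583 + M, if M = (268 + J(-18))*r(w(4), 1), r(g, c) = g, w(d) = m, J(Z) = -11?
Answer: 1320868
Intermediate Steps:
m = 5 (m = 4 + 1 = 5)
w(d) = 5
M = 1285 (M = (268 - 11)*5 = 257*5 = 1285)
1319583 + M = 1319583 + 1285 = 1320868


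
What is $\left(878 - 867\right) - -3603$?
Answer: $3614$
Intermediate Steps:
$\left(878 - 867\right) - -3603 = 11 + 3603 = 3614$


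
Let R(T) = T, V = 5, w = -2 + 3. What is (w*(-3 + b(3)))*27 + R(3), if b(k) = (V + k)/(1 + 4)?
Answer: -174/5 ≈ -34.800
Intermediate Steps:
w = 1
b(k) = 1 + k/5 (b(k) = (5 + k)/(1 + 4) = (5 + k)/5 = (5 + k)*(⅕) = 1 + k/5)
(w*(-3 + b(3)))*27 + R(3) = (1*(-3 + (1 + (⅕)*3)))*27 + 3 = (1*(-3 + (1 + ⅗)))*27 + 3 = (1*(-3 + 8/5))*27 + 3 = (1*(-7/5))*27 + 3 = -7/5*27 + 3 = -189/5 + 3 = -174/5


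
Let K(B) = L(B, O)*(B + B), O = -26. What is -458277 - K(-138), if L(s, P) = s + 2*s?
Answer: -572541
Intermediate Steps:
L(s, P) = 3*s
K(B) = 6*B² (K(B) = (3*B)*(B + B) = (3*B)*(2*B) = 6*B²)
-458277 - K(-138) = -458277 - 6*(-138)² = -458277 - 6*19044 = -458277 - 1*114264 = -458277 - 114264 = -572541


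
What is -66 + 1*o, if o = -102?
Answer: -168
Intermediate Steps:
-66 + 1*o = -66 + 1*(-102) = -66 - 102 = -168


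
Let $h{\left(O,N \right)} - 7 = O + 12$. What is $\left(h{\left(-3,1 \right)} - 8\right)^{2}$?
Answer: $64$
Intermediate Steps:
$h{\left(O,N \right)} = 19 + O$ ($h{\left(O,N \right)} = 7 + \left(O + 12\right) = 7 + \left(12 + O\right) = 19 + O$)
$\left(h{\left(-3,1 \right)} - 8\right)^{2} = \left(\left(19 - 3\right) - 8\right)^{2} = \left(16 - 8\right)^{2} = 8^{2} = 64$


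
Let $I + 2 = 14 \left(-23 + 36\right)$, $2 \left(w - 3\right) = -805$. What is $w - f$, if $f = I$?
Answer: $- \frac{1159}{2} \approx -579.5$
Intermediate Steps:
$w = - \frac{799}{2}$ ($w = 3 + \frac{1}{2} \left(-805\right) = 3 - \frac{805}{2} = - \frac{799}{2} \approx -399.5$)
$I = 180$ ($I = -2 + 14 \left(-23 + 36\right) = -2 + 14 \cdot 13 = -2 + 182 = 180$)
$f = 180$
$w - f = - \frac{799}{2} - 180 = - \frac{1159}{2}$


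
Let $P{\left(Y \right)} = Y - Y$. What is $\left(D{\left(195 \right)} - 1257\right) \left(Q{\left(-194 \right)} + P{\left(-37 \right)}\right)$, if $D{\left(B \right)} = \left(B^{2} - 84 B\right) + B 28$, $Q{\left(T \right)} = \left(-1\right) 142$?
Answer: $-3670416$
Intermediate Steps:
$P{\left(Y \right)} = 0$
$Q{\left(T \right)} = -142$
$D{\left(B \right)} = B^{2} - 56 B$ ($D{\left(B \right)} = \left(B^{2} - 84 B\right) + 28 B = B^{2} - 56 B$)
$\left(D{\left(195 \right)} - 1257\right) \left(Q{\left(-194 \right)} + P{\left(-37 \right)}\right) = \left(195 \left(-56 + 195\right) - 1257\right) \left(-142 + 0\right) = \left(195 \cdot 139 - 1257\right) \left(-142\right) = \left(27105 - 1257\right) \left(-142\right) = 25848 \left(-142\right) = -3670416$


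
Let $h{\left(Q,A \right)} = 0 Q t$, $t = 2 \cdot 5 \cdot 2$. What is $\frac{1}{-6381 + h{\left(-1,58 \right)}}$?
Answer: $- \frac{1}{6381} \approx -0.00015672$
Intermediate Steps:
$t = 20$ ($t = 10 \cdot 2 = 20$)
$h{\left(Q,A \right)} = 0$ ($h{\left(Q,A \right)} = 0 Q 20 = 0 \cdot 20 = 0$)
$\frac{1}{-6381 + h{\left(-1,58 \right)}} = \frac{1}{-6381 + 0} = \frac{1}{-6381} = - \frac{1}{6381}$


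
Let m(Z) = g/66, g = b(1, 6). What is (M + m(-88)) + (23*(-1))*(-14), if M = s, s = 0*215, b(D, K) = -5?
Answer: 21247/66 ≈ 321.92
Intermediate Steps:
g = -5
s = 0
m(Z) = -5/66
M = 0
(M + m(-88)) + (23*(-1))*(-14) = (0 - 5/66) + (23*(-1))*(-14) = -5/66 - 23*(-14) = -5/66 + 322 = 21247/66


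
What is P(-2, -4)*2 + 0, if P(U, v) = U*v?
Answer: 16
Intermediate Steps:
P(-2, -4)*2 + 0 = -2*(-4)*2 + 0 = 8*2 + 0 = 16 + 0 = 16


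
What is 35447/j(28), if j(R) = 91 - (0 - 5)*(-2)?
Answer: 35447/81 ≈ 437.62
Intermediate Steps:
j(R) = 81 (j(R) = 91 - (-5)*(-2) = 91 - 1*10 = 91 - 10 = 81)
35447/j(28) = 35447/81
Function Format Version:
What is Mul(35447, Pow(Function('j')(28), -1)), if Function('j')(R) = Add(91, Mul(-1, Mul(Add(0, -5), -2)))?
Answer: Rational(35447, 81) ≈ 437.62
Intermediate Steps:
Function('j')(R) = 81 (Function('j')(R) = Add(91, Mul(-1, Mul(-5, -2))) = Add(91, Mul(-1, 10)) = Add(91, -10) = 81)
Mul(35447, Pow(Function('j')(28), -1)) = Mul(35447, Pow(81, -1)) = Mul(35447, Rational(1, 81)) = Rational(35447, 81)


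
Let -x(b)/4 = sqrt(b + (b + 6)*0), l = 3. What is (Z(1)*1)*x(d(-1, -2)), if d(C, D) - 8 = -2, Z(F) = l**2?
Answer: -36*sqrt(6) ≈ -88.182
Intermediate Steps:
Z(F) = 9 (Z(F) = 3**2 = 9)
d(C, D) = 6 (d(C, D) = 8 - 2 = 6)
x(b) = -4*sqrt(b) (x(b) = -4*sqrt(b + (b + 6)*0) = -4*sqrt(b + (6 + b)*0) = -4*sqrt(b + 0) = -4*sqrt(b))
(Z(1)*1)*x(d(-1, -2)) = (9*1)*(-4*sqrt(6)) = 9*(-4*sqrt(6)) = -36*sqrt(6)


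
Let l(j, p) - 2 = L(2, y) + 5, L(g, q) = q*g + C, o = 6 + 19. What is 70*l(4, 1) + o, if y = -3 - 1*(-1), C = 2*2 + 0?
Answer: 515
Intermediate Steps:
o = 25
C = 4 (C = 4 + 0 = 4)
y = -2 (y = -3 + 1 = -2)
L(g, q) = 4 + g*q (L(g, q) = q*g + 4 = g*q + 4 = 4 + g*q)
l(j, p) = 7 (l(j, p) = 2 + ((4 + 2*(-2)) + 5) = 2 + ((4 - 4) + 5) = 2 + (0 + 5) = 2 + 5 = 7)
70*l(4, 1) + o = 70*7 + 25 = 490 + 25 = 515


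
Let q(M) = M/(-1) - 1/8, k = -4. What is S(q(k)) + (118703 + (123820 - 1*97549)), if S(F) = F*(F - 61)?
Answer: 9264169/64 ≈ 1.4475e+5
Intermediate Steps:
q(M) = -⅛ - M (q(M) = M*(-1) - 1*⅛ = -M - ⅛ = -⅛ - M)
S(F) = F*(-61 + F)
S(q(k)) + (118703 + (123820 - 1*97549)) = (-⅛ - 1*(-4))*(-61 + (-⅛ - 1*(-4))) + (118703 + (123820 - 1*97549)) = (-⅛ + 4)*(-61 + (-⅛ + 4)) + (118703 + (123820 - 97549)) = 31*(-61 + 31/8)/8 + (118703 + 26271) = (31/8)*(-457/8) + 144974 = -14167/64 + 144974 = 9264169/64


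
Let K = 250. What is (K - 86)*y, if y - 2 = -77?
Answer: -12300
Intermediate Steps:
y = -75 (y = 2 - 77 = -75)
(K - 86)*y = (250 - 86)*(-75) = 164*(-75) = -12300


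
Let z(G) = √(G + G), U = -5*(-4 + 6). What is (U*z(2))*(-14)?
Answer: 280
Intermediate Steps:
U = -10 (U = -5*2 = -10)
z(G) = √2*√G (z(G) = √(2*G) = √2*√G)
(U*z(2))*(-14) = -10*√2*√2*(-14) = -10*2*(-14) = -20*(-14) = 280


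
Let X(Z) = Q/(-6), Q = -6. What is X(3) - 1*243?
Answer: -242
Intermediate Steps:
X(Z) = 1 (X(Z) = -6/(-6) = -6*(-1/6) = 1)
X(3) - 1*243 = 1 - 1*243 = 1 - 243 = -242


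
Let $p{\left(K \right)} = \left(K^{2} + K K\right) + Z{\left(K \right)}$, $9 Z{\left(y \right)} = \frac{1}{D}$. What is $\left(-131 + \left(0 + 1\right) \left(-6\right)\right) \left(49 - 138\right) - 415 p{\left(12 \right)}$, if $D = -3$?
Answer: $- \frac{2897414}{27} \approx -1.0731 \cdot 10^{5}$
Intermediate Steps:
$Z{\left(y \right)} = - \frac{1}{27}$ ($Z{\left(y \right)} = \frac{1}{9 \left(-3\right)} = \frac{1}{9} \left(- \frac{1}{3}\right) = - \frac{1}{27}$)
$p{\left(K \right)} = - \frac{1}{27} + 2 K^{2}$ ($p{\left(K \right)} = \left(K^{2} + K K\right) - \frac{1}{27} = \left(K^{2} + K^{2}\right) - \frac{1}{27} = 2 K^{2} - \frac{1}{27} = - \frac{1}{27} + 2 K^{2}$)
$\left(-131 + \left(0 + 1\right) \left(-6\right)\right) \left(49 - 138\right) - 415 p{\left(12 \right)} = \left(-131 + \left(0 + 1\right) \left(-6\right)\right) \left(49 - 138\right) - 415 \left(- \frac{1}{27} + 2 \cdot 12^{2}\right) = \left(-131 + 1 \left(-6\right)\right) \left(-89\right) - 415 \left(- \frac{1}{27} + 2 \cdot 144\right) = \left(-131 - 6\right) \left(-89\right) - 415 \left(- \frac{1}{27} + 288\right) = \left(-137\right) \left(-89\right) - \frac{3226625}{27} = 12193 - \frac{3226625}{27} = - \frac{2897414}{27}$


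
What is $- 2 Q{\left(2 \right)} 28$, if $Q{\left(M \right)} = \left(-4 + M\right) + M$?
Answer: $0$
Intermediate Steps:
$Q{\left(M \right)} = -4 + 2 M$
$- 2 Q{\left(2 \right)} 28 = - 2 \left(-4 + 2 \cdot 2\right) 28 = - 2 \left(-4 + 4\right) 28 = \left(-2\right) 0 \cdot 28 = 0 \cdot 28 = 0$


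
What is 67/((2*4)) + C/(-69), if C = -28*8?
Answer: 6415/552 ≈ 11.621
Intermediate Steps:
C = -224
67/((2*4)) + C/(-69) = 67/((2*4)) - 224/(-69) = 67/8 - 224*(-1/69) = 67*(1/8) + 224/69 = 67/8 + 224/69 = 6415/552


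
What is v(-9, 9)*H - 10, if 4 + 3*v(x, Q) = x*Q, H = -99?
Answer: 2795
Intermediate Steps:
v(x, Q) = -4/3 + Q*x/3 (v(x, Q) = -4/3 + (x*Q)/3 = -4/3 + (Q*x)/3 = -4/3 + Q*x/3)
v(-9, 9)*H - 10 = (-4/3 + (⅓)*9*(-9))*(-99) - 10 = (-4/3 - 27)*(-99) - 10 = -85/3*(-99) - 10 = 2805 - 10 = 2795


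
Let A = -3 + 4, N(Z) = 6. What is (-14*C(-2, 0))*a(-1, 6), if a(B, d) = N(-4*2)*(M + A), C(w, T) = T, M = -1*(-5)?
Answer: 0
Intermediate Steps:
M = 5
A = 1
a(B, d) = 36 (a(B, d) = 6*(5 + 1) = 6*6 = 36)
(-14*C(-2, 0))*a(-1, 6) = -14*0*36 = 0*36 = 0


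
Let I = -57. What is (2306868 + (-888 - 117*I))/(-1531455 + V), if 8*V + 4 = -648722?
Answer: -1027844/716687 ≈ -1.4342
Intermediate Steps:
V = -324363/4 (V = -½ + (⅛)*(-648722) = -½ - 324361/4 = -324363/4 ≈ -81091.)
(2306868 + (-888 - 117*I))/(-1531455 + V) = (2306868 + (-888 - 117*(-57)))/(-1531455 - 324363/4) = (2306868 + (-888 + 6669))/(-6450183/4) = (2306868 + 5781)*(-4/6450183) = 2312649*(-4/6450183) = -1027844/716687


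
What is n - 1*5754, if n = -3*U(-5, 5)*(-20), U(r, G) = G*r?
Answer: -7254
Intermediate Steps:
n = -1500 (n = -15*(-5)*(-20) = -3*(-25)*(-20) = 75*(-20) = -1500)
n - 1*5754 = -1500 - 1*5754 = -1500 - 5754 = -7254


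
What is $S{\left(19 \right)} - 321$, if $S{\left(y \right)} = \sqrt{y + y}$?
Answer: $-321 + \sqrt{38} \approx -314.84$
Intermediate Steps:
$S{\left(y \right)} = \sqrt{2} \sqrt{y}$ ($S{\left(y \right)} = \sqrt{2 y} = \sqrt{2} \sqrt{y}$)
$S{\left(19 \right)} - 321 = \sqrt{2} \sqrt{19} - 321 = \sqrt{38} - 321 = -321 + \sqrt{38}$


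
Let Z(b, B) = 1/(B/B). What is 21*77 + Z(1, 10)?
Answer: 1618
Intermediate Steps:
Z(b, B) = 1 (Z(b, B) = 1/1 = 1)
21*77 + Z(1, 10) = 21*77 + 1 = 1617 + 1 = 1618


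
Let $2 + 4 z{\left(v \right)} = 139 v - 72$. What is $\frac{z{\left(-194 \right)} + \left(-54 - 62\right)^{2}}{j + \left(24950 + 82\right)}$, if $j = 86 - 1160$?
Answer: $\frac{372}{1331} \approx 0.27949$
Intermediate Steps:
$z{\left(v \right)} = - \frac{37}{2} + \frac{139 v}{4}$ ($z{\left(v \right)} = - \frac{1}{2} + \frac{139 v - 72}{4} = - \frac{1}{2} + \frac{-72 + 139 v}{4} = - \frac{1}{2} + \left(-18 + \frac{139 v}{4}\right) = - \frac{37}{2} + \frac{139 v}{4}$)
$j = -1074$ ($j = 86 - 1160 = -1074$)
$\frac{z{\left(-194 \right)} + \left(-54 - 62\right)^{2}}{j + \left(24950 + 82\right)} = \frac{\left(- \frac{37}{2} + \frac{139}{4} \left(-194\right)\right) + \left(-54 - 62\right)^{2}}{-1074 + \left(24950 + 82\right)} = \frac{\left(- \frac{37}{2} - \frac{13483}{2}\right) + \left(-116\right)^{2}}{-1074 + 25032} = \frac{-6760 + 13456}{23958} = 6696 \cdot \frac{1}{23958} = \frac{372}{1331}$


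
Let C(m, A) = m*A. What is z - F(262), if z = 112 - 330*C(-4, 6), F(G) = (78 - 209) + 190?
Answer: 7973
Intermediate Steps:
C(m, A) = A*m
F(G) = 59 (F(G) = -131 + 190 = 59)
z = 8032 (z = 112 - 1980*(-4) = 112 - 330*(-24) = 112 + 7920 = 8032)
z - F(262) = 8032 - 1*59 = 8032 - 59 = 7973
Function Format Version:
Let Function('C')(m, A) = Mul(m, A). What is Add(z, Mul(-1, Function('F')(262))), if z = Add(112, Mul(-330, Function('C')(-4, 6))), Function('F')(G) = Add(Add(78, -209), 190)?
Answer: 7973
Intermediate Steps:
Function('C')(m, A) = Mul(A, m)
Function('F')(G) = 59 (Function('F')(G) = Add(-131, 190) = 59)
z = 8032 (z = Add(112, Mul(-330, Mul(6, -4))) = Add(112, Mul(-330, -24)) = Add(112, 7920) = 8032)
Add(z, Mul(-1, Function('F')(262))) = Add(8032, Mul(-1, 59)) = Add(8032, -59) = 7973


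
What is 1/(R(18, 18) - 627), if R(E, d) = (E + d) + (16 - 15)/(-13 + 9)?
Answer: -4/2365 ≈ -0.0016913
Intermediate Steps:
R(E, d) = -1/4 + E + d (R(E, d) = (E + d) + 1/(-4) = (E + d) + 1*(-1/4) = (E + d) - 1/4 = -1/4 + E + d)
1/(R(18, 18) - 627) = 1/((-1/4 + 18 + 18) - 627) = 1/(143/4 - 627) = 1/(-2365/4) = -4/2365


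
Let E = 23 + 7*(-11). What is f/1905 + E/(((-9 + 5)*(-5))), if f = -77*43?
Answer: -16909/3810 ≈ -4.4381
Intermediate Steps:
E = -54 (E = 23 - 77 = -54)
f = -3311
f/1905 + E/(((-9 + 5)*(-5))) = -3311/1905 - 54*(-1/(5*(-9 + 5))) = -3311*1/1905 - 54/((-4*(-5))) = -3311/1905 - 54/20 = -3311/1905 - 54*1/20 = -3311/1905 - 27/10 = -16909/3810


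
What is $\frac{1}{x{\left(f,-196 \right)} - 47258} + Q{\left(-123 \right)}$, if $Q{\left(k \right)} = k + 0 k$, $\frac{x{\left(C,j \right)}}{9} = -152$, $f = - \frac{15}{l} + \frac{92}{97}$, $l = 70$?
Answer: $- \frac{5980999}{48626} \approx -123.0$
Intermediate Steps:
$f = \frac{997}{1358}$ ($f = - \frac{15}{70} + \frac{92}{97} = \left(-15\right) \frac{1}{70} + 92 \cdot \frac{1}{97} = - \frac{3}{14} + \frac{92}{97} = \frac{997}{1358} \approx 0.73417$)
$x{\left(C,j \right)} = -1368$ ($x{\left(C,j \right)} = 9 \left(-152\right) = -1368$)
$Q{\left(k \right)} = k$ ($Q{\left(k \right)} = k + 0 = k$)
$\frac{1}{x{\left(f,-196 \right)} - 47258} + Q{\left(-123 \right)} = \frac{1}{-1368 - 47258} - 123 = \frac{1}{-48626} - 123 = - \frac{1}{48626} - 123 = - \frac{5980999}{48626}$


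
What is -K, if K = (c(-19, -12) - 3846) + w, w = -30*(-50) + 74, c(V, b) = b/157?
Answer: 356716/157 ≈ 2272.1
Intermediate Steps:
c(V, b) = b/157 (c(V, b) = b*(1/157) = b/157)
w = 1574 (w = 1500 + 74 = 1574)
K = -356716/157 (K = ((1/157)*(-12) - 3846) + 1574 = (-12/157 - 3846) + 1574 = -603834/157 + 1574 = -356716/157 ≈ -2272.1)
-K = -1*(-356716/157) = 356716/157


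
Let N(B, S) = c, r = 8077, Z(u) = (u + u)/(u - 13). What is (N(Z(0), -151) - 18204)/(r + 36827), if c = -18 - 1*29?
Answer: -18251/44904 ≈ -0.40645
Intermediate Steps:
c = -47 (c = -18 - 29 = -47)
Z(u) = 2*u/(-13 + u) (Z(u) = (2*u)/(-13 + u) = 2*u/(-13 + u))
N(B, S) = -47
(N(Z(0), -151) - 18204)/(r + 36827) = (-47 - 18204)/(8077 + 36827) = -18251/44904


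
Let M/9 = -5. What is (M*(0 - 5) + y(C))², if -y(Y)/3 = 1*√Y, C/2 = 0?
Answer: 50625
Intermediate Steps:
M = -45 (M = 9*(-5) = -45)
C = 0 (C = 2*0 = 0)
y(Y) = -3*√Y
(M*(0 - 5) + y(C))² = (-45*(0 - 5) - 3*√0)² = (-45*(-5) - 3*0)² = (225 + 0)² = 225² = 50625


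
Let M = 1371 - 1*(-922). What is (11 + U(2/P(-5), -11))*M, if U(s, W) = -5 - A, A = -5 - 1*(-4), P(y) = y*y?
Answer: 16051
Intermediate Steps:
P(y) = y²
A = -1 (A = -5 + 4 = -1)
U(s, W) = -4 (U(s, W) = -5 - 1*(-1) = -5 + 1 = -4)
M = 2293 (M = 1371 + 922 = 2293)
(11 + U(2/P(-5), -11))*M = (11 - 4)*2293 = 7*2293 = 16051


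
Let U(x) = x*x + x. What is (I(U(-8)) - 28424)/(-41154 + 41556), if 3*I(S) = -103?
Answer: -85375/1206 ≈ -70.792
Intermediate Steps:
U(x) = x + x**2 (U(x) = x**2 + x = x + x**2)
I(S) = -103/3 (I(S) = (1/3)*(-103) = -103/3)
(I(U(-8)) - 28424)/(-41154 + 41556) = (-103/3 - 28424)/(-41154 + 41556) = -85375/3/402 = -85375/3*1/402 = -85375/1206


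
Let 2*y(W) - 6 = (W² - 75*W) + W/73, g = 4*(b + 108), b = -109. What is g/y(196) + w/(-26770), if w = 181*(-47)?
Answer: 7358828317/23181508270 ≈ 0.31744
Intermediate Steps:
g = -4 (g = 4*(-109 + 108) = 4*(-1) = -4)
w = -8507
y(W) = 3 + W²/2 - 2737*W/73 (y(W) = 3 + ((W² - 75*W) + W/73)/2 = 3 + (W² - 5474*W/73)/2 = 3 + (W²/2 - 2737*W/73) = 3 + W²/2 - 2737*W/73)
g/y(196) + w/(-26770) = -4/(3 + (½)*196² - 2737/73*196) - 8507/(-26770) = -4/(3 + (½)*38416 - 536452/73) - 8507*(-1/26770) = -4/(3 + 19208 - 536452/73) + 8507/26770 = -4/865951/73 + 8507/26770 = -4*73/865951 + 8507/26770 = -292/865951 + 8507/26770 = 7358828317/23181508270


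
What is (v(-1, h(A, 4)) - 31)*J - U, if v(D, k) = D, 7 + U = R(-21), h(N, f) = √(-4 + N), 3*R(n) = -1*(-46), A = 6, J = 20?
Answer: -1945/3 ≈ -648.33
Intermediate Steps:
R(n) = 46/3 (R(n) = (-1*(-46))/3 = (⅓)*46 = 46/3)
U = 25/3 (U = -7 + 46/3 = 25/3 ≈ 8.3333)
(v(-1, h(A, 4)) - 31)*J - U = (-1 - 31)*20 - 1*25/3 = -32*20 - 25/3 = -640 - 25/3 = -1945/3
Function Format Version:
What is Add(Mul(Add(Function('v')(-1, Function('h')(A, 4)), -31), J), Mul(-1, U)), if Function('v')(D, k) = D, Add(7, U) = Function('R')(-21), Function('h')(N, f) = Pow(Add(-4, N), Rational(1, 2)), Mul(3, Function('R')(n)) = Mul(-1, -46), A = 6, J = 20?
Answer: Rational(-1945, 3) ≈ -648.33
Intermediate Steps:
Function('R')(n) = Rational(46, 3) (Function('R')(n) = Mul(Rational(1, 3), Mul(-1, -46)) = Mul(Rational(1, 3), 46) = Rational(46, 3))
U = Rational(25, 3) (U = Add(-7, Rational(46, 3)) = Rational(25, 3) ≈ 8.3333)
Add(Mul(Add(Function('v')(-1, Function('h')(A, 4)), -31), J), Mul(-1, U)) = Add(Mul(Add(-1, -31), 20), Mul(-1, Rational(25, 3))) = Add(Mul(-32, 20), Rational(-25, 3)) = Add(-640, Rational(-25, 3)) = Rational(-1945, 3)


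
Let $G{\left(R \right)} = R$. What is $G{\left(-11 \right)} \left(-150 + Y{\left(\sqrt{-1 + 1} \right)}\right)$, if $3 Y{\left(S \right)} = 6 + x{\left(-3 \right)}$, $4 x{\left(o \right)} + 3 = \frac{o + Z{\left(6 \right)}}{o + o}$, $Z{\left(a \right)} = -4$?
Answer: $\frac{117337}{72} \approx 1629.7$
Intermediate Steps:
$x{\left(o \right)} = - \frac{3}{4} + \frac{-4 + o}{8 o}$ ($x{\left(o \right)} = - \frac{3}{4} + \frac{\left(o - 4\right) \frac{1}{o + o}}{4} = - \frac{3}{4} + \frac{\left(-4 + o\right) \frac{1}{2 o}}{4} = - \frac{3}{4} + \frac{\frac{1}{2} \frac{1}{o} \left(-4 + o\right)}{4} = - \frac{3}{4} + \frac{-4 + o}{8 o}$)
$Y{\left(S \right)} = \frac{133}{72}$ ($Y{\left(S \right)} = \frac{6 + \frac{-4 - -15}{8 \left(-3\right)}}{3} = \frac{6 + \frac{1}{8} \left(- \frac{1}{3}\right) \left(-4 + 15\right)}{3} = \frac{6 + \frac{1}{8} \left(- \frac{1}{3}\right) 11}{3} = \frac{6 - \frac{11}{24}}{3} = \frac{1}{3} \cdot \frac{133}{24} = \frac{133}{72}$)
$G{\left(-11 \right)} \left(-150 + Y{\left(\sqrt{-1 + 1} \right)}\right) = - 11 \left(-150 + \frac{133}{72}\right) = \left(-11\right) \left(- \frac{10667}{72}\right) = \frac{117337}{72}$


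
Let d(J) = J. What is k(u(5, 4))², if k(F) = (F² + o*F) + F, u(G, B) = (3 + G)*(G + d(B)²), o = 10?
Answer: 904325184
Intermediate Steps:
u(G, B) = (3 + G)*(G + B²)
k(F) = F² + 11*F (k(F) = (F² + 10*F) + F = F² + 11*F)
k(u(5, 4))² = ((5² + 3*5 + 3*4² + 5*4²)*(11 + (5² + 3*5 + 3*4² + 5*4²)))² = ((25 + 15 + 3*16 + 5*16)*(11 + (25 + 15 + 3*16 + 5*16)))² = ((25 + 15 + 48 + 80)*(11 + (25 + 15 + 48 + 80)))² = (168*(11 + 168))² = (168*179)² = 30072² = 904325184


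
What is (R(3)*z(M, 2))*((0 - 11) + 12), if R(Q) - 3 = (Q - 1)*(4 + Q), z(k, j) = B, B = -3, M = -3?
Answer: -51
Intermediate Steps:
z(k, j) = -3
R(Q) = 3 + (-1 + Q)*(4 + Q) (R(Q) = 3 + (Q - 1)*(4 + Q) = 3 + (-1 + Q)*(4 + Q))
(R(3)*z(M, 2))*((0 - 11) + 12) = ((-1 + 3**2 + 3*3)*(-3))*((0 - 11) + 12) = ((-1 + 9 + 9)*(-3))*(-11 + 12) = (17*(-3))*1 = -51*1 = -51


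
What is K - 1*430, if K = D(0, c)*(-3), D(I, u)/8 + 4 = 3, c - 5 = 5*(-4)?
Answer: -406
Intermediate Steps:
c = -15 (c = 5 + 5*(-4) = 5 - 20 = -15)
D(I, u) = -8 (D(I, u) = -32 + 8*3 = -32 + 24 = -8)
K = 24 (K = -8*(-3) = 24)
K - 1*430 = 24 - 1*430 = 24 - 430 = -406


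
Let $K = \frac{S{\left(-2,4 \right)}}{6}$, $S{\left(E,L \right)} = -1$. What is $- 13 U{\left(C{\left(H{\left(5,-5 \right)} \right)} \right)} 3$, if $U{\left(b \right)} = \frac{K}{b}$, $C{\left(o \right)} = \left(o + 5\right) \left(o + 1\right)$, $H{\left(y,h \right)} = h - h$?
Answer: $\frac{13}{10} \approx 1.3$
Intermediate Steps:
$H{\left(y,h \right)} = 0$
$C{\left(o \right)} = \left(1 + o\right) \left(5 + o\right)$ ($C{\left(o \right)} = \left(5 + o\right) \left(1 + o\right) = \left(1 + o\right) \left(5 + o\right)$)
$K = - \frac{1}{6} \approx -0.16667$
$U{\left(b \right)} = - \frac{1}{6 b}$
$- 13 U{\left(C{\left(H{\left(5,-5 \right)} \right)} \right)} 3 = - 13 \left(- \frac{1}{6 \left(5 + 0^{2} + 6 \cdot 0\right)}\right) 3 = - 13 \left(- \frac{1}{6 \left(5 + 0 + 0\right)}\right) 3 = - 13 \left(- \frac{1}{6 \cdot 5}\right) 3 = - 13 \left(\left(- \frac{1}{6}\right) \frac{1}{5}\right) 3 = \left(-13\right) \left(- \frac{1}{30}\right) 3 = \frac{13}{30} \cdot 3 = \frac{13}{10}$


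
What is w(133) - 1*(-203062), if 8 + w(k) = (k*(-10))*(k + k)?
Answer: -150726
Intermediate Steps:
w(k) = -8 - 20*k² (w(k) = -8 + (k*(-10))*(k + k) = -8 + (-10*k)*(2*k) = -8 - 20*k²)
w(133) - 1*(-203062) = (-8 - 20*133²) - 1*(-203062) = (-8 - 20*17689) + 203062 = (-8 - 353780) + 203062 = -353788 + 203062 = -150726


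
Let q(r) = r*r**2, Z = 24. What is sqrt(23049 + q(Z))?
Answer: 3*sqrt(4097) ≈ 192.02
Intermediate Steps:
q(r) = r**3
sqrt(23049 + q(Z)) = sqrt(23049 + 24**3) = sqrt(23049 + 13824) = sqrt(36873) = 3*sqrt(4097)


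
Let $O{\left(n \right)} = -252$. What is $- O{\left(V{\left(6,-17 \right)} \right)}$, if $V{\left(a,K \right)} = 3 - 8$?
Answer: $252$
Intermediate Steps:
$V{\left(a,K \right)} = -5$
$- O{\left(V{\left(6,-17 \right)} \right)} = \left(-1\right) \left(-252\right) = 252$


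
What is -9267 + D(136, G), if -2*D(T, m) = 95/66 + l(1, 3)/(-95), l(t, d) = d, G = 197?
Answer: -116217007/12540 ≈ -9267.7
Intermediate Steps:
D(T, m) = -8827/12540 (D(T, m) = -(95/66 + 3/(-95))/2 = -(95*(1/66) + 3*(-1/95))/2 = -(95/66 - 3/95)/2 = -½*8827/6270 = -8827/12540)
-9267 + D(136, G) = -9267 - 8827/12540 = -116217007/12540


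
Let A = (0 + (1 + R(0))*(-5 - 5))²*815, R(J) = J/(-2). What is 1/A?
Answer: 1/81500 ≈ 1.2270e-5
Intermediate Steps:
R(J) = -J/2 (R(J) = J*(-½) = -J/2)
A = 81500 (A = (0 + (1 - ½*0)*(-5 - 5))²*815 = (0 + (1 + 0)*(-10))²*815 = (0 + 1*(-10))²*815 = (0 - 10)²*815 = (-10)²*815 = 100*815 = 81500)
1/A = 1/81500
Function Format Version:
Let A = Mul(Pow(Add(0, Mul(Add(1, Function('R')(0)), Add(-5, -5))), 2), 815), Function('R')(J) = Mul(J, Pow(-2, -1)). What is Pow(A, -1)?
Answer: Rational(1, 81500) ≈ 1.2270e-5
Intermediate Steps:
Function('R')(J) = Mul(Rational(-1, 2), J) (Function('R')(J) = Mul(J, Rational(-1, 2)) = Mul(Rational(-1, 2), J))
A = 81500 (A = Mul(Pow(Add(0, Mul(Add(1, Mul(Rational(-1, 2), 0)), Add(-5, -5))), 2), 815) = Mul(Pow(Add(0, Mul(Add(1, 0), -10)), 2), 815) = Mul(Pow(Add(0, Mul(1, -10)), 2), 815) = Mul(Pow(Add(0, -10), 2), 815) = Mul(Pow(-10, 2), 815) = Mul(100, 815) = 81500)
Pow(A, -1) = Pow(81500, -1) = Rational(1, 81500)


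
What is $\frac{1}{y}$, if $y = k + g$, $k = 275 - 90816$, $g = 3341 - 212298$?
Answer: $- \frac{1}{299498} \approx -3.3389 \cdot 10^{-6}$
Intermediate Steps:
$g = -208957$
$k = -90541$ ($k = 275 - 90816 = -90541$)
$y = -299498$ ($y = -90541 - 208957 = -299498$)
$\frac{1}{y} = \frac{1}{-299498} = - \frac{1}{299498}$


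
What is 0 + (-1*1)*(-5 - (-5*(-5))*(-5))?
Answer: -120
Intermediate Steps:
0 + (-1*1)*(-5 - (-5*(-5))*(-5)) = 0 - (-5 - 25*(-5)) = 0 - (-5 - 1*(-125)) = 0 - (-5 + 125) = 0 - 1*120 = 0 - 120 = -120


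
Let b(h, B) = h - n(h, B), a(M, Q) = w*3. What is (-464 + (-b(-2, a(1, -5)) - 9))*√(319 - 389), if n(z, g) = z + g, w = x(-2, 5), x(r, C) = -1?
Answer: -476*I*√70 ≈ -3982.5*I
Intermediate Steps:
w = -1
n(z, g) = g + z
a(M, Q) = -3 (a(M, Q) = -1*3 = -3)
b(h, B) = -B (b(h, B) = h - (B + h) = h + (-B - h) = -B)
(-464 + (-b(-2, a(1, -5)) - 9))*√(319 - 389) = (-464 + (-(-1)*(-3) - 9))*√(319 - 389) = (-464 + (-1*3 - 9))*√(-70) = (-464 + (-3 - 9))*(I*√70) = (-464 - 12)*(I*√70) = -476*I*√70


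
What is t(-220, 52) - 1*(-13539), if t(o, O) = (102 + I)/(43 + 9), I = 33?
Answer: 704163/52 ≈ 13542.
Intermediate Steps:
t(o, O) = 135/52 (t(o, O) = (102 + 33)/(43 + 9) = 135/52)
t(-220, 52) - 1*(-13539) = 135/52 - 1*(-13539) = 135/52 + 13539 = 704163/52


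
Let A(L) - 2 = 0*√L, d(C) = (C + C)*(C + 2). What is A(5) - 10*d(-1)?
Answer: 22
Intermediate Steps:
d(C) = 2*C*(2 + C) (d(C) = (2*C)*(2 + C) = 2*C*(2 + C))
A(L) = 2 (A(L) = 2 + 0*√L = 2 + 0 = 2)
A(5) - 10*d(-1) = 2 - 20*(-1)*(2 - 1) = 2 - 20*(-1) = 2 - 10*(-2) = 2 + 20 = 22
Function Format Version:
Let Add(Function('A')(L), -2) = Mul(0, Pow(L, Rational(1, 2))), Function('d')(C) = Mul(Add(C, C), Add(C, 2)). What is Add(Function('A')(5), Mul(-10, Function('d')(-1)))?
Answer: 22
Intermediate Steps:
Function('d')(C) = Mul(2, C, Add(2, C)) (Function('d')(C) = Mul(Mul(2, C), Add(2, C)) = Mul(2, C, Add(2, C)))
Function('A')(L) = 2 (Function('A')(L) = Add(2, Mul(0, Pow(L, Rational(1, 2)))) = Add(2, 0) = 2)
Add(Function('A')(5), Mul(-10, Function('d')(-1))) = Add(2, Mul(-10, Mul(2, -1, Add(2, -1)))) = Add(2, Mul(-10, Mul(2, -1, 1))) = Add(2, Mul(-10, -2)) = Add(2, 20) = 22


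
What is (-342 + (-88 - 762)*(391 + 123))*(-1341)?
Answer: 586341522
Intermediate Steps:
(-342 + (-88 - 762)*(391 + 123))*(-1341) = (-342 - 850*514)*(-1341) = (-342 - 436900)*(-1341) = -437242*(-1341) = 586341522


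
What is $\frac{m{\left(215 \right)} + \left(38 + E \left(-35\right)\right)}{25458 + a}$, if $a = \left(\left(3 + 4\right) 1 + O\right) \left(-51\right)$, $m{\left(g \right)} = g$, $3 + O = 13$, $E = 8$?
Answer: $- \frac{9}{8197} \approx -0.001098$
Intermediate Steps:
$O = 10$ ($O = -3 + 13 = 10$)
$a = -867$ ($a = \left(\left(3 + 4\right) 1 + 10\right) \left(-51\right) = \left(7 \cdot 1 + 10\right) \left(-51\right) = \left(7 + 10\right) \left(-51\right) = 17 \left(-51\right) = -867$)
$\frac{m{\left(215 \right)} + \left(38 + E \left(-35\right)\right)}{25458 + a} = \frac{215 + \left(38 + 8 \left(-35\right)\right)}{25458 - 867} = \frac{215 + \left(38 - 280\right)}{24591} = \left(215 - 242\right) \frac{1}{24591} = \left(-27\right) \frac{1}{24591} = - \frac{9}{8197}$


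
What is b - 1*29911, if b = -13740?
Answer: -43651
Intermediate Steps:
b - 1*29911 = -13740 - 1*29911 = -13740 - 29911 = -43651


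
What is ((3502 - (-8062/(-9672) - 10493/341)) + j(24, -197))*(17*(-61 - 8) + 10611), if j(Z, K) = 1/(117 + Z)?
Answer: 97136718855/2914 ≈ 3.3334e+7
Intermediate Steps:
((3502 - (-8062/(-9672) - 10493/341)) + j(24, -197))*(17*(-61 - 8) + 10611) = ((3502 - (-8062/(-9672) - 10493/341)) + 1/(117 + 24))*(17*(-61 - 8) + 10611) = ((3502 - (-8062*(-1/9672) - 10493*1/341)) + 1/141)*(17*(-69) + 10611) = ((3502 - (4031/4836 - 10493/341)) + 1/141)*(-1173 + 10611) = ((3502 - 1*(-1592567/53196)) + 1/141)*9438 = ((3502 + 1592567/53196) + 1/141)*9438 = (187884959/53196 + 1/141)*9438 = (2943536935/833404)*9438 = 97136718855/2914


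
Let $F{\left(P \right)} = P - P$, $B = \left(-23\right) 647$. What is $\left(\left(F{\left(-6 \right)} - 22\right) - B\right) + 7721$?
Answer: $22580$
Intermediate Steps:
$B = -14881$
$F{\left(P \right)} = 0$
$\left(\left(F{\left(-6 \right)} - 22\right) - B\right) + 7721 = \left(\left(0 - 22\right) - -14881\right) + 7721 = \left(\left(0 - 22\right) + 14881\right) + 7721 = \left(-22 + 14881\right) + 7721 = 14859 + 7721 = 22580$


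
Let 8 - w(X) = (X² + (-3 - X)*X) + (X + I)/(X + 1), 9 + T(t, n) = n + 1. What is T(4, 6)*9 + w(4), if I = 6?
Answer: 0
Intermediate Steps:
T(t, n) = -8 + n (T(t, n) = -9 + (n + 1) = -9 + (1 + n) = -8 + n)
w(X) = 8 - X² - X*(-3 - X) - (6 + X)/(1 + X) (w(X) = 8 - ((X² + (-3 - X)*X) + (X + 6)/(X + 1)) = 8 - ((X² + X*(-3 - X)) + (6 + X)/(1 + X)) = 8 - (X² + X*(-3 - X) + (6 + X)/(1 + X)) = 8 + (-X² - X*(-3 - X) - (6 + X)/(1 + X)) = 8 - X² - X*(-3 - X) - (6 + X)/(1 + X))
T(4, 6)*9 + w(4) = (-8 + 6)*9 + (2 + 3*4² + 10*4)/(1 + 4) = -2*9 + (2 + 3*16 + 40)/5 = -18 + (2 + 48 + 40)/5 = -18 + (⅕)*90 = -18 + 18 = 0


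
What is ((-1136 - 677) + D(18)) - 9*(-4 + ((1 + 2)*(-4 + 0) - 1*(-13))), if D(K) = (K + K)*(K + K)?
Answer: -490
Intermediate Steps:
D(K) = 4*K² (D(K) = (2*K)*(2*K) = 4*K²)
((-1136 - 677) + D(18)) - 9*(-4 + ((1 + 2)*(-4 + 0) - 1*(-13))) = ((-1136 - 677) + 4*18²) - 9*(-4 + ((1 + 2)*(-4 + 0) - 1*(-13))) = (-1813 + 4*324) - 9*(-4 + (3*(-4) + 13)) = (-1813 + 1296) - 9*(-4 + (-12 + 13)) = -517 - 9*(-4 + 1) = -517 - 9*(-3) = -517 + 27 = -490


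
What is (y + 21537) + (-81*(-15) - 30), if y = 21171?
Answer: 43893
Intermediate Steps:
(y + 21537) + (-81*(-15) - 30) = (21171 + 21537) + (-81*(-15) - 30) = 42708 + (1215 - 30) = 42708 + 1185 = 43893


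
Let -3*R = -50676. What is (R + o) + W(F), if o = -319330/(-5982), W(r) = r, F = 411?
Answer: 51912938/2991 ≈ 17356.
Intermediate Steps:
R = 16892 (R = -1/3*(-50676) = 16892)
o = 159665/2991 (o = -319330*(-1/5982) = 159665/2991 ≈ 53.382)
(R + o) + W(F) = (16892 + 159665/2991) + 411 = 50683637/2991 + 411 = 51912938/2991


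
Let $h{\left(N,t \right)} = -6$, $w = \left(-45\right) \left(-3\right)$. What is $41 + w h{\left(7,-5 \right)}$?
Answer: $-769$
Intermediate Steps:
$w = 135$
$41 + w h{\left(7,-5 \right)} = 41 + 135 \left(-6\right) = 41 - 810 = -769$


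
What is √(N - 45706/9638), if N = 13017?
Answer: √302180551330/4819 ≈ 114.07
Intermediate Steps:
√(N - 45706/9638) = √(13017 - 45706/9638) = √(13017 - 45706*1/9638) = √(13017 - 22853/4819) = √(62706070/4819) = √302180551330/4819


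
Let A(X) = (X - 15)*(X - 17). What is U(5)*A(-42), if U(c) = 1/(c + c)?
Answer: 3363/10 ≈ 336.30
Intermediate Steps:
U(c) = 1/(2*c)
A(X) = (-17 + X)*(-15 + X) (A(X) = (-15 + X)*(-17 + X) = (-17 + X)*(-15 + X))
U(5)*A(-42) = ((½)/5)*(255 + (-42)² - 32*(-42)) = ((½)*(⅕))*(255 + 1764 + 1344) = (⅒)*3363 = 3363/10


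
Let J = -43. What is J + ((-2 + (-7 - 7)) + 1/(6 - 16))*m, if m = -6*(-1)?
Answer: -698/5 ≈ -139.60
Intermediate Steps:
m = 6
J + ((-2 + (-7 - 7)) + 1/(6 - 16))*m = -43 + ((-2 + (-7 - 7)) + 1/(6 - 16))*6 = -43 + ((-2 - 14) + 1/(-10))*6 = -43 + (-16 - 1/10)*6 = -43 - 161/10*6 = -43 - 483/5 = -698/5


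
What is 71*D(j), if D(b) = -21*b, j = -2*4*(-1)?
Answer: -11928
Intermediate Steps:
j = 8 (j = -8*(-1) = 8)
71*D(j) = 71*(-21*8) = 71*(-168) = -11928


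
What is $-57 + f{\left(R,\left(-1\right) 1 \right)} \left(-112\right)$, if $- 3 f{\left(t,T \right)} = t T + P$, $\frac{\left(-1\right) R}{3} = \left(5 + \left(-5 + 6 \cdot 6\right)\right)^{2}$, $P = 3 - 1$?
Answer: $\frac{435509}{3} \approx 1.4517 \cdot 10^{5}$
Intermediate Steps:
$P = 2$ ($P = 3 - 1 = 2$)
$R = -3888$ ($R = - 3 \left(5 + \left(-5 + 6 \cdot 6\right)\right)^{2} = - 3 \left(5 + \left(-5 + 36\right)\right)^{2} = - 3 \left(5 + 31\right)^{2} = - 3 \cdot 36^{2} = \left(-3\right) 1296 = -3888$)
$f{\left(t,T \right)} = - \frac{2}{3} - \frac{T t}{3}$ ($f{\left(t,T \right)} = - \frac{t T + 2}{3} = - \frac{T t + 2}{3} = - \frac{2 + T t}{3} = - \frac{2}{3} - \frac{T t}{3}$)
$-57 + f{\left(R,\left(-1\right) 1 \right)} \left(-112\right) = -57 + \left(- \frac{2}{3} - \frac{1}{3} \left(\left(-1\right) 1\right) \left(-3888\right)\right) \left(-112\right) = -57 + \left(- \frac{2}{3} - \left(- \frac{1}{3}\right) \left(-3888\right)\right) \left(-112\right) = -57 + \left(- \frac{2}{3} - 1296\right) \left(-112\right) = -57 - - \frac{435680}{3} = -57 + \frac{435680}{3} = \frac{435509}{3}$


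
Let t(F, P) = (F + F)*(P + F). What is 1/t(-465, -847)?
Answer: 1/1220160 ≈ 8.1956e-7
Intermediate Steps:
t(F, P) = 2*F*(F + P) (t(F, P) = (2*F)*(F + P) = 2*F*(F + P))
1/t(-465, -847) = 1/(2*(-465)*(-465 - 847)) = 1/(2*(-465)*(-1312)) = 1/1220160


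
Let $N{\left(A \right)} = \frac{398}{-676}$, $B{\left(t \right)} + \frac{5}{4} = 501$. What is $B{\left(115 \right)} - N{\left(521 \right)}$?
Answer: $\frac{338229}{676} \approx 500.34$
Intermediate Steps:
$B{\left(t \right)} = \frac{1999}{4}$ ($B{\left(t \right)} = - \frac{5}{4} + 501 = \frac{1999}{4}$)
$N{\left(A \right)} = - \frac{199}{338}$ ($N{\left(A \right)} = 398 \left(- \frac{1}{676}\right) = - \frac{199}{338}$)
$B{\left(115 \right)} - N{\left(521 \right)} = \frac{1999}{4} - - \frac{199}{338} = \frac{1999}{4} + \frac{199}{338} = \frac{338229}{676}$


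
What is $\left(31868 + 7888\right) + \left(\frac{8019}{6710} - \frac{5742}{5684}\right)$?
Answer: $\frac{594156183}{14945} \approx 39756.0$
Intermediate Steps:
$\left(31868 + 7888\right) + \left(\frac{8019}{6710} - \frac{5742}{5684}\right) = 39756 + \left(8019 \cdot \frac{1}{6710} - \frac{99}{98}\right) = 39756 + \left(\frac{729}{610} - \frac{99}{98}\right) = 39756 + \frac{2763}{14945} = \frac{594156183}{14945}$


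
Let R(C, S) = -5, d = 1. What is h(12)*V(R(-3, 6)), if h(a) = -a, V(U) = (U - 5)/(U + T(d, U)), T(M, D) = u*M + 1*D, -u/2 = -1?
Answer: -15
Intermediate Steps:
u = 2 (u = -2*(-1) = 2)
T(M, D) = D + 2*M (T(M, D) = 2*M + 1*D = 2*M + D = D + 2*M)
V(U) = (-5 + U)/(2 + 2*U) (V(U) = (U - 5)/(U + (U + 2*1)) = (-5 + U)/(U + (U + 2)) = (-5 + U)/(U + (2 + U)) = (-5 + U)/(2 + 2*U))
h(12)*V(R(-3, 6)) = (-1*12)*((-5 - 5)/(2*(1 - 5))) = -6*(-10)/(-4) = -6*(-1)*(-10)/4 = -12*5/4 = -15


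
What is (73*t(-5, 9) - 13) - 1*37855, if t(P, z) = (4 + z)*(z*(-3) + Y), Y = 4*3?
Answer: -52103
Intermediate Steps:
Y = 12
t(P, z) = (4 + z)*(12 - 3*z) (t(P, z) = (4 + z)*(z*(-3) + 12) = (4 + z)*(-3*z + 12) = (4 + z)*(12 - 3*z))
(73*t(-5, 9) - 13) - 1*37855 = (73*(48 - 3*9**2) - 13) - 1*37855 = (73*(48 - 3*81) - 13) - 37855 = (73*(48 - 243) - 13) - 37855 = (73*(-195) - 13) - 37855 = (-14235 - 13) - 37855 = -14248 - 37855 = -52103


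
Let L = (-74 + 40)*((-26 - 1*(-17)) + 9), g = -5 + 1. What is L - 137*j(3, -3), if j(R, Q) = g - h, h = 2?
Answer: 822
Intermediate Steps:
g = -4
j(R, Q) = -6 (j(R, Q) = -4 - 1*2 = -4 - 2 = -6)
L = 0 (L = -34*((-26 + 17) + 9) = -34*(-9 + 9) = -34*0 = 0)
L - 137*j(3, -3) = 0 - 137*(-6) = 0 + 822 = 822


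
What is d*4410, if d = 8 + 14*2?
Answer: 158760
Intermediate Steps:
d = 36 (d = 8 + 28 = 36)
d*4410 = 36*4410 = 158760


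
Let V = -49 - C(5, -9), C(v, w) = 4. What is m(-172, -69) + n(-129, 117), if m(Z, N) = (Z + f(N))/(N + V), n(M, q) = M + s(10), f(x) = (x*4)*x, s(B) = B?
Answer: -16695/61 ≈ -273.69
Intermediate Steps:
f(x) = 4*x**2 (f(x) = (4*x)*x = 4*x**2)
V = -53 (V = -49 - 1*4 = -49 - 4 = -53)
n(M, q) = 10 + M (n(M, q) = M + 10 = 10 + M)
m(Z, N) = (Z + 4*N**2)/(-53 + N) (m(Z, N) = (Z + 4*N**2)/(N - 53) = (Z + 4*N**2)/(-53 + N))
m(-172, -69) + n(-129, 117) = (-172 + 4*(-69)**2)/(-53 - 69) + (10 - 129) = (-172 + 4*4761)/(-122) - 119 = -(-172 + 19044)/122 - 119 = -1/122*18872 - 119 = -9436/61 - 119 = -16695/61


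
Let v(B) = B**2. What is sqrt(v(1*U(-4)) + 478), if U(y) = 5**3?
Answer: sqrt(16103) ≈ 126.90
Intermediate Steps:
U(y) = 125
sqrt(v(1*U(-4)) + 478) = sqrt((1*125)**2 + 478) = sqrt(125**2 + 478) = sqrt(15625 + 478) = sqrt(16103)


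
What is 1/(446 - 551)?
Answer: -1/105 ≈ -0.0095238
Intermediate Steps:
1/(446 - 551) = 1/(-105) = -1/105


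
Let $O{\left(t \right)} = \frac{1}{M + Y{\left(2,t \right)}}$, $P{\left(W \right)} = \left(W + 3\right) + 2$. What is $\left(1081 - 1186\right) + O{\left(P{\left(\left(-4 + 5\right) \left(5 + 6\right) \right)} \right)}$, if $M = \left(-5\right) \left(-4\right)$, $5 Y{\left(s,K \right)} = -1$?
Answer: $- \frac{10390}{99} \approx -104.95$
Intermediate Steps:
$Y{\left(s,K \right)} = - \frac{1}{5}$ ($Y{\left(s,K \right)} = \frac{1}{5} \left(-1\right) = - \frac{1}{5}$)
$P{\left(W \right)} = 5 + W$ ($P{\left(W \right)} = \left(3 + W\right) + 2 = 5 + W$)
$M = 20$
$O{\left(t \right)} = \frac{5}{99}$ ($O{\left(t \right)} = \frac{1}{20 - \frac{1}{5}} = \frac{1}{\frac{99}{5}} = \frac{5}{99}$)
$\left(1081 - 1186\right) + O{\left(P{\left(\left(-4 + 5\right) \left(5 + 6\right) \right)} \right)} = \left(1081 - 1186\right) + \frac{5}{99} = -105 + \frac{5}{99} = - \frac{10390}{99}$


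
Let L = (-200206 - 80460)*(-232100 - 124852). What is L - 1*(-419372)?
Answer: 100184709404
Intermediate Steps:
L = 100184290032 (L = -280666*(-356952) = 100184290032)
L - 1*(-419372) = 100184290032 - 1*(-419372) = 100184290032 + 419372 = 100184709404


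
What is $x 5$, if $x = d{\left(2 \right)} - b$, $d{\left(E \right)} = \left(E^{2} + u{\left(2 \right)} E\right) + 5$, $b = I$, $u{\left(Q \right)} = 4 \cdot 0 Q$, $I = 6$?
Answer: $15$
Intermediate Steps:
$u{\left(Q \right)} = 0$ ($u{\left(Q \right)} = 0 Q = 0$)
$b = 6$
$d{\left(E \right)} = 5 + E^{2}$ ($d{\left(E \right)} = \left(E^{2} + 0 E\right) + 5 = \left(E^{2} + 0\right) + 5 = E^{2} + 5 = 5 + E^{2}$)
$x = 3$ ($x = \left(5 + 2^{2}\right) - 6 = \left(5 + 4\right) - 6 = 9 - 6 = 3$)
$x 5 = 3 \cdot 5 = 15$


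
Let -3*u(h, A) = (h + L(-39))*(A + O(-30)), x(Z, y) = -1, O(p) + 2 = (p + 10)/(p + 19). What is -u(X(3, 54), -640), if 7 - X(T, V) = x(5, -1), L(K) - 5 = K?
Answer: 183092/33 ≈ 5548.2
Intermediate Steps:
L(K) = 5 + K
O(p) = -2 + (10 + p)/(19 + p) (O(p) = -2 + (p + 10)/(p + 19) = -2 + (10 + p)/(19 + p))
X(T, V) = 8 (X(T, V) = 7 - 1*(-1) = 7 + 1 = 8)
u(h, A) = -(-34 + h)*(-2/11 + A)/3 (u(h, A) = -(h + (5 - 39))*(A + (-28 - 1*(-30))/(19 - 30))/3 = -(h - 34)*(A + (-28 + 30)/(-11))/3 = -(-34 + h)*(A - 1/11*2)/3 = -(-34 + h)*(A - 2/11)/3 = -(-34 + h)*(-2/11 + A)/3)
-u(X(3, 54), -640) = -(-68/33 + (2/33)*8 + (34/3)*(-640) - ⅓*(-640)*8) = -(-68/33 + 16/33 - 21760/3 + 5120/3) = -1*(-183092/33) = 183092/33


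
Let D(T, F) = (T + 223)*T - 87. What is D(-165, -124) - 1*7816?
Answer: -17473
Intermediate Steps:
D(T, F) = -87 + T*(223 + T) (D(T, F) = (223 + T)*T - 87 = T*(223 + T) - 87 = -87 + T*(223 + T))
D(-165, -124) - 1*7816 = (-87 + (-165)**2 + 223*(-165)) - 1*7816 = (-87 + 27225 - 36795) - 7816 = -9657 - 7816 = -17473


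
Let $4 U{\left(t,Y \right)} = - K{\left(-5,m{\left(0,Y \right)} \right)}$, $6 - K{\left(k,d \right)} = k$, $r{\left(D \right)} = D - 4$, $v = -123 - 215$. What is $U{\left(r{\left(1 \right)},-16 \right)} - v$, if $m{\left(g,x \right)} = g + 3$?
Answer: $\frac{1341}{4} \approx 335.25$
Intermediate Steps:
$v = -338$
$r{\left(D \right)} = -4 + D$
$m{\left(g,x \right)} = 3 + g$
$K{\left(k,d \right)} = 6 - k$
$U{\left(t,Y \right)} = - \frac{11}{4}$ ($U{\left(t,Y \right)} = \frac{\left(-1\right) \left(6 - -5\right)}{4} = \frac{\left(-1\right) \left(6 + 5\right)}{4} = \frac{\left(-1\right) 11}{4} = \frac{1}{4} \left(-11\right) = - \frac{11}{4}$)
$U{\left(r{\left(1 \right)},-16 \right)} - v = - \frac{11}{4} - -338 = - \frac{11}{4} + 338 = \frac{1341}{4}$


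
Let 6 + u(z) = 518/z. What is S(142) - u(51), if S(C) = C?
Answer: 7030/51 ≈ 137.84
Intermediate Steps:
u(z) = -6 + 518/z
S(142) - u(51) = 142 - (-6 + 518/51) = 142 - 1*212/51 = 142 - 212/51 = 7030/51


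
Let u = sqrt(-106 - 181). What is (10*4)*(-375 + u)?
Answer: -15000 + 40*I*sqrt(287) ≈ -15000.0 + 677.64*I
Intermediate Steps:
u = I*sqrt(287) (u = sqrt(-287) = I*sqrt(287) ≈ 16.941*I)
(10*4)*(-375 + u) = (10*4)*(-375 + I*sqrt(287)) = 40*(-375 + I*sqrt(287)) = -15000 + 40*I*sqrt(287)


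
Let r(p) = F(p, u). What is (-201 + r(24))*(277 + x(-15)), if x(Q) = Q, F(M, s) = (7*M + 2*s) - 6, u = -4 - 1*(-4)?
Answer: -10218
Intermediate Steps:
u = 0 (u = -4 + 4 = 0)
F(M, s) = -6 + 2*s + 7*M (F(M, s) = (2*s + 7*M) - 6 = -6 + 2*s + 7*M)
r(p) = -6 + 7*p (r(p) = -6 + 2*0 + 7*p = -6 + 0 + 7*p = -6 + 7*p)
(-201 + r(24))*(277 + x(-15)) = (-201 + (-6 + 7*24))*(277 - 15) = (-201 + (-6 + 168))*262 = (-201 + 162)*262 = -39*262 = -10218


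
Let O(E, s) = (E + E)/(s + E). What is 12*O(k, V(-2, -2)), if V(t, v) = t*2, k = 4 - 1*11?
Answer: 168/11 ≈ 15.273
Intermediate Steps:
k = -7 (k = 4 - 11 = -7)
V(t, v) = 2*t
O(E, s) = 2*E/(E + s) (O(E, s) = (2*E)/(E + s) = 2*E/(E + s))
12*O(k, V(-2, -2)) = 12*(2*(-7)/(-7 + 2*(-2))) = 12*(2*(-7)/(-7 - 4)) = 12*(2*(-7)/(-11)) = 12*(2*(-7)*(-1/11)) = 12*(14/11) = 168/11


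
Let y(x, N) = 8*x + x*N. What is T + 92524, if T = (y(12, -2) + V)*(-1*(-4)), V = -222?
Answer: 91924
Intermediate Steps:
y(x, N) = 8*x + N*x
T = -600 (T = (12*(8 - 2) - 222)*(-1*(-4)) = (12*6 - 222)*4 = (72 - 222)*4 = -150*4 = -600)
T + 92524 = -600 + 92524 = 91924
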